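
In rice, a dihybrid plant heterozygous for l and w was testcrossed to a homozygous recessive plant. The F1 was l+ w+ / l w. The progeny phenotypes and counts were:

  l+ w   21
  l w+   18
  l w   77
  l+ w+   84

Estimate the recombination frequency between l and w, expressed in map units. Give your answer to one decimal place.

The recombinant classes are l+ w and l w+: 21 + 18 = 39.
Recombination frequency = 39/200 = 0.1950 ≈ 19.5%, i.e. 19.5 map units.

19.5 map units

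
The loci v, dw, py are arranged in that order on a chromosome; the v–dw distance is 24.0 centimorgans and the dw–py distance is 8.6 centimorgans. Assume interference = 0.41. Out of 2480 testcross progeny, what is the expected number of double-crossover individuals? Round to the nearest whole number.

30

Map distances give recombination frequencies of 0.240 and 0.086 for the two intervals.
With interference 0.41 (so coincidence = 0.59), expected double-crossover frequency = 0.240 × 0.086 × 0.59 = 0.01218.
Expected number = 0.01218 × 2480 = 30.20 ≈ 30.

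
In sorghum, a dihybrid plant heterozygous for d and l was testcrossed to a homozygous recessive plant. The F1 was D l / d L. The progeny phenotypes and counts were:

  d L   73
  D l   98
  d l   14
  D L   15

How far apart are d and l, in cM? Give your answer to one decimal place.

The recombinant classes are D L and d l: 15 + 14 = 29.
Recombination frequency = 29/200 = 0.1450 ≈ 14.5%, i.e. 14.5 cM.

14.5 cM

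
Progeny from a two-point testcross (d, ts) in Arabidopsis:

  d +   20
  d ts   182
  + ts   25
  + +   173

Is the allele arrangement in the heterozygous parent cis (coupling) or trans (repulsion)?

cis

The two most frequent classes are + + (173) and d ts (182); these are the parental (non-recombinant) types.
So the F1 carried + + on one chromosome and d ts on the other — the recessive alleles are on the same chromosome (cis / coupling).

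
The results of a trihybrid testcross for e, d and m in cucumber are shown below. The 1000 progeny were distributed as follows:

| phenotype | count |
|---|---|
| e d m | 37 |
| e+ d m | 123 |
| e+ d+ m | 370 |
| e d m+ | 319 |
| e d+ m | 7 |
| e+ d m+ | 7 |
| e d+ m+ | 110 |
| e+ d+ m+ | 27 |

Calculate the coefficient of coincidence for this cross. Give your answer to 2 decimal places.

0.73

The two most frequent reciprocal classes, e+ d+ m and e d m+, are the parental types, so the F1 was e+ d+ m / e d m+.
The two rarest classes, e d+ m and e+ d m+, are the double crossovers. Comparing them with the parentals, only the e allele has switched, so e is the middle locus and the order is d – e – m.
d–e: (233 + 14)/1000 = 0.2470; e–m: (64 + 14)/1000 = 0.0780.
Expected DCO frequency = 0.2470 × 0.0780 ≈ 0.01927; observed = 14/1000 ≈ 0.01400.
Coefficient of coincidence = 0.01400/0.01927 ≈ 0.73.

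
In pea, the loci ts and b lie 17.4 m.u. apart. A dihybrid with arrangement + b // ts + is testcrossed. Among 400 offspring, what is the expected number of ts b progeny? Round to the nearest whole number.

35

A map distance of 17.4 m.u. corresponds to a recombination frequency of 0.174.
The F1 is + b / ts +, so ts b is a recombinant gamete class with expected frequency r/2 = 0.174/2 = 0.0870.
Expected number = 0.0870 × 400 = 34.80 ≈ 35.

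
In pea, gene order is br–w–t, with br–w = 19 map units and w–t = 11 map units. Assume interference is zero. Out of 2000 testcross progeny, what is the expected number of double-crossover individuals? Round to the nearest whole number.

42

Map distances give recombination frequencies of 0.190 and 0.110 for the two intervals.
With no interference, expected double-crossover frequency = 0.190 × 0.110 = 0.02090.
Expected number = 0.02090 × 2000 = 41.80 ≈ 42.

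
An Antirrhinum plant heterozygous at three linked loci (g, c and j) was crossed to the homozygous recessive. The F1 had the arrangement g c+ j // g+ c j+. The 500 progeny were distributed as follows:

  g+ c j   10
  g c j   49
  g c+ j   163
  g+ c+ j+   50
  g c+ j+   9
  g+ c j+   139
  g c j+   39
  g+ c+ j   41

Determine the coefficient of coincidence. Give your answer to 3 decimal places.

The two rarest classes, g c+ j+ and g+ c j, are the double crossovers. Comparing them with the parentals, only the j allele has switched, so j is the middle locus and the order is g – j – c.
g–j: (80 + 19)/500 = 0.1980; j–c: (99 + 19)/500 = 0.2360.
Expected DCO frequency = 0.1980 × 0.2360 ≈ 0.04673; observed = 19/500 ≈ 0.03800.
Coefficient of coincidence = 0.03800/0.04673 ≈ 0.813.

0.813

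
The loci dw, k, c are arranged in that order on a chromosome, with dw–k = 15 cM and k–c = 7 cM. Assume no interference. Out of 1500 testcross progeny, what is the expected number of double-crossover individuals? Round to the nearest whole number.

16

Map distances give recombination frequencies of 0.150 and 0.070 for the two intervals.
With no interference, expected double-crossover frequency = 0.150 × 0.070 = 0.01050.
Expected number = 0.01050 × 1500 = 15.75 ≈ 16.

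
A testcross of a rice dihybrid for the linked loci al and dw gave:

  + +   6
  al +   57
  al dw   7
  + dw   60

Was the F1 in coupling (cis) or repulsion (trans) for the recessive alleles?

trans

The two most frequent classes are + dw (60) and al + (57); these are the parental (non-recombinant) types.
So the F1 carried + dw on one chromosome and al + on the other — the recessive alleles are on opposite chromosomes (trans / repulsion).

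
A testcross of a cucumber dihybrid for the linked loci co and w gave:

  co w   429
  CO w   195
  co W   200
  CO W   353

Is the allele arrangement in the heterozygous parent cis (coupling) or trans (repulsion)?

cis

The two most frequent classes are CO W (353) and co w (429); these are the parental (non-recombinant) types.
So the F1 carried CO W on one chromosome and co w on the other — the recessive alleles are on the same chromosome (cis / coupling).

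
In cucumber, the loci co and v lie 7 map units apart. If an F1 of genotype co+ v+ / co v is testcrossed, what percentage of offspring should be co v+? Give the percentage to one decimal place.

3.5%

A map distance of 7 map units corresponds to a recombination frequency of 0.070.
The F1 is co+ v+ / co v, so co v+ is a recombinant gamete class with expected frequency r/2 = 0.070/2 = 0.0350.
That is 0.0350 = 3.5% of the progeny.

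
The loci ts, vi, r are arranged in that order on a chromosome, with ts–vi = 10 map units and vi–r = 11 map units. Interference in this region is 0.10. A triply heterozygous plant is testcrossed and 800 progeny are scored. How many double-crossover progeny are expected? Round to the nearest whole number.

Map distances give recombination frequencies of 0.100 and 0.110 for the two intervals.
With interference 0.10 (so coincidence = 0.90), expected double-crossover frequency = 0.100 × 0.110 × 0.90 = 0.00990.
Expected number = 0.00990 × 800 = 7.92 ≈ 8.

8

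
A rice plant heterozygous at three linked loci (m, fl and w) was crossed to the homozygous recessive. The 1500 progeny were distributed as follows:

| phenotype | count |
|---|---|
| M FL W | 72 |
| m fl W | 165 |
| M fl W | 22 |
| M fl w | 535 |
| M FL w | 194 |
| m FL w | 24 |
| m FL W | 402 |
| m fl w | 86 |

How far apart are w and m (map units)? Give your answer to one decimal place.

13.6 map units

The two most frequent reciprocal classes, M fl w and m FL W, are the parental types, so the F1 was M fl w / m FL W.
The two rarest classes, M fl W and m FL w, are the double crossovers. Comparing them with the parentals, only the w allele has switched, so w is the middle locus and the order is fl – w – m.
Crossovers in the w–m interval produce the single-crossover classes m fl w and M FL W (86 + 72 = 158) plus the double crossovers (46).
RF(w–m) = (158 + 46) / 1500 = 204/1500 = 0.1360 → 13.6 map units.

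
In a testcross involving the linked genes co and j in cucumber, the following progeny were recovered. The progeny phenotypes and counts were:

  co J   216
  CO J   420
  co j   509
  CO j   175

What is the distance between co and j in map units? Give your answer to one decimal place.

The two most frequent classes, CO J (420) and co j (509), are the parental types, so the F1 was CO J / co j.
The recombinant classes are CO j and co J: 175 + 216 = 391.
Recombination frequency = 391/1320 = 0.2962 ≈ 29.6%, i.e. 29.6 map units.

29.6 map units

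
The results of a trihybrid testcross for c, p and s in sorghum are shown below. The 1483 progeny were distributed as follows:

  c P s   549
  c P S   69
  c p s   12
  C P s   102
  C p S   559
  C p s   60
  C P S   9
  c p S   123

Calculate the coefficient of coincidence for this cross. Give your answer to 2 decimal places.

The two most frequent reciprocal classes, c P s and C p S, are the parental types, so the F1 was c P s / C p S.
The two rarest classes, c p s and C P S, are the double crossovers. Comparing them with the parentals, only the p allele has switched, so p is the middle locus and the order is s – p – c.
s–p: (129 + 21)/1483 = 0.1011; p–c: (225 + 21)/1483 = 0.1659.
Expected DCO frequency = 0.1011 × 0.1659 ≈ 0.01677; observed = 21/1483 ≈ 0.01416.
Coefficient of coincidence = 0.01416/0.01677 ≈ 0.84.

0.84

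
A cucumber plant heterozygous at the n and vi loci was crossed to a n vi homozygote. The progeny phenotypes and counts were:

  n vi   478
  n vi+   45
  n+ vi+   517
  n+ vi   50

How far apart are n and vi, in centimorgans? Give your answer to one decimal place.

8.7 centimorgans

The two most frequent classes, n+ vi+ (517) and n vi (478), are the parental types, so the F1 was n+ vi+ / n vi.
The recombinant classes are n+ vi and n vi+: 50 + 45 = 95.
Recombination frequency = 95/1090 = 0.0872 ≈ 8.7%, i.e. 8.7 centimorgans.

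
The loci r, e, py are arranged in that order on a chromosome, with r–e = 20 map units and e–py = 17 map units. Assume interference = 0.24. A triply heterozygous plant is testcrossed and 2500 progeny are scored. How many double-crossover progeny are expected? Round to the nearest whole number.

Map distances give recombination frequencies of 0.200 and 0.170 for the two intervals.
With interference 0.24 (so coincidence = 0.76), expected double-crossover frequency = 0.200 × 0.170 × 0.76 = 0.02584.
Expected number = 0.02584 × 2500 = 64.60 ≈ 65.

65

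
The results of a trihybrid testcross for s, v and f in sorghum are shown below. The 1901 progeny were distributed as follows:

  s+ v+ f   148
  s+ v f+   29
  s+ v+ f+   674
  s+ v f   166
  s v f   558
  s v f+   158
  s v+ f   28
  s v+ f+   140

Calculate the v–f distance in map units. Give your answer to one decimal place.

The two most frequent reciprocal classes, s+ v+ f+ and s v f, are the parental types, so the F1 was s+ v+ f+ / s v f.
The two rarest classes, s+ v f+ and s v+ f, are the double crossovers. Comparing them with the parentals, only the v allele has switched, so v is the middle locus and the order is s – v – f.
Crossovers in the v–f interval produce the single-crossover classes s+ v+ f and s v f+ (148 + 158 = 306) plus the double crossovers (57).
RF(v–f) = (306 + 57) / 1901 = 363/1901 = 0.1910 → 19.1 map units.

19.1 map units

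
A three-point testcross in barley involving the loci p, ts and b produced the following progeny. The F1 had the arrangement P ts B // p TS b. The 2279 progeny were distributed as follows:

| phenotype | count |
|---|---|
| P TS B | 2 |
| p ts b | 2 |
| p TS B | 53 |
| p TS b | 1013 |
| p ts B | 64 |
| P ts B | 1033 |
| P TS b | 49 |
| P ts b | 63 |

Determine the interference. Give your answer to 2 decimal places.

The two rarest classes, P TS B and p ts b, are the double crossovers. Comparing them with the parentals, only the ts allele has switched, so ts is the middle locus and the order is b – ts – p.
b–ts: (116 + 4)/2279 = 0.0527; ts–p: (113 + 4)/2279 = 0.0513.
Expected DCO frequency = 0.0527 × 0.0513 ≈ 0.00270; observed = 4/2279 ≈ 0.00176.
Coefficient of coincidence = 0.00176/0.00270 ≈ 0.65; interference = 1 − 0.65 = 0.35.

0.35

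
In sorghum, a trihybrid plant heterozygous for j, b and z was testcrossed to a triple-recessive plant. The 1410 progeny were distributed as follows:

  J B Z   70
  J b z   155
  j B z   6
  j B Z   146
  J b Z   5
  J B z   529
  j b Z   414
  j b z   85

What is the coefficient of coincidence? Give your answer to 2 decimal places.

0.30

The two most frequent reciprocal classes, j b Z and J B z, are the parental types, so the F1 was j b Z / J B z.
The two rarest classes, J b Z and j B z, are the double crossovers. Comparing them with the parentals, only the j allele has switched, so j is the middle locus and the order is b – j – z.
b–j: (301 + 11)/1410 = 0.2213; j–z: (155 + 11)/1410 = 0.1177.
Expected DCO frequency = 0.2213 × 0.1177 ≈ 0.02605; observed = 11/1410 ≈ 0.00780.
Coefficient of coincidence = 0.00780/0.02605 ≈ 0.30.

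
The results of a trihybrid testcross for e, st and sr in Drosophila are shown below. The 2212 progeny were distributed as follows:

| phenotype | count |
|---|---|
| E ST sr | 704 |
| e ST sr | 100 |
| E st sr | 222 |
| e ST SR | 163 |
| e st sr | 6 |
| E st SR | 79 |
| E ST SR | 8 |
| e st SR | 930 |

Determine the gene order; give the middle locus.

sr

The two most frequent reciprocal classes, E ST sr and e st SR, are the parental types, so the F1 was E ST sr / e st SR.
The two rarest classes, E ST SR and e st sr, are the double crossovers. Comparing them with the parentals, only the sr allele has switched, so sr is the middle locus and the order is e – sr – st.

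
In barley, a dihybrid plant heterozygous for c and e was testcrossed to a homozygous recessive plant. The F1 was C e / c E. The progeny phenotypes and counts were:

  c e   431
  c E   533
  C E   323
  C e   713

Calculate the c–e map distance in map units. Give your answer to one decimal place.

37.7 map units

The recombinant classes are C E and c e: 323 + 431 = 754.
Recombination frequency = 754/2000 = 0.3770 ≈ 37.7%, i.e. 37.7 map units.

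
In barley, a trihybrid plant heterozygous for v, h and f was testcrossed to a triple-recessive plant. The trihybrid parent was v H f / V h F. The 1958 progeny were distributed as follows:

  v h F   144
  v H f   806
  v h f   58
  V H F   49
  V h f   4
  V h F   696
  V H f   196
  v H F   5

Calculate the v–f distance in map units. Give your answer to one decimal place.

The two rarest classes, v H F and V h f, are the double crossovers. Comparing them with the parentals, only the f allele has switched, so f is the middle locus and the order is h – f – v.
Crossovers in the f–v interval produce the single-crossover classes V H f and v h F (196 + 144 = 340) plus the double crossovers (9).
RF(f–v) = (340 + 9) / 1958 = 349/1958 = 0.1782 → 17.8 map units.

17.8 map units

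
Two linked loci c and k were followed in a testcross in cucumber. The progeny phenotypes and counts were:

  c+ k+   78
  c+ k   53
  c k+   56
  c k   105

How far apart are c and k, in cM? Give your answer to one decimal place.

The two most frequent classes, c+ k+ (78) and c k (105), are the parental types, so the F1 was c+ k+ / c k.
The recombinant classes are c+ k and c k+: 53 + 56 = 109.
Recombination frequency = 109/292 = 0.3733 ≈ 37.3%, i.e. 37.3 cM.

37.3 cM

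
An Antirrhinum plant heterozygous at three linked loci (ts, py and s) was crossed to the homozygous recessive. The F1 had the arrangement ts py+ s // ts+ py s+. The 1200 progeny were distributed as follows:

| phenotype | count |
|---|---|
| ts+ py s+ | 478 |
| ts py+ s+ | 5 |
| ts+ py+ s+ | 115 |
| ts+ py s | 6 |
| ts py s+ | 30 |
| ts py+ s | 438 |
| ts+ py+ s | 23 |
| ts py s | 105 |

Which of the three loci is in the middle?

s

The two rarest classes, ts py+ s+ and ts+ py s, are the double crossovers. Comparing them with the parentals, only the s allele has switched, so s is the middle locus and the order is py – s – ts.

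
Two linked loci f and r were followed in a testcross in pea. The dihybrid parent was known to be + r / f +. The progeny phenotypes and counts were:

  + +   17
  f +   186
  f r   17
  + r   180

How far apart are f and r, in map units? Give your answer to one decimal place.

The recombinant classes are + + and f r: 17 + 17 = 34.
Recombination frequency = 34/400 = 0.0850 ≈ 8.5%, i.e. 8.5 map units.

8.5 map units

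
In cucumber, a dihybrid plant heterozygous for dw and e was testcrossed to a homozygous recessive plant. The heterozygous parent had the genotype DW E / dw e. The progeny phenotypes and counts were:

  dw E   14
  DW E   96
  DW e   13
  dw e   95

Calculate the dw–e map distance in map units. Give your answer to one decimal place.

The recombinant classes are DW e and dw E: 13 + 14 = 27.
Recombination frequency = 27/218 = 0.1239 ≈ 12.4%, i.e. 12.4 map units.

12.4 map units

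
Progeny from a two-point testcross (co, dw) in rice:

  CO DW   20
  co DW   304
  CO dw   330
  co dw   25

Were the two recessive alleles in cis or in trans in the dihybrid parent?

trans

The two most frequent classes are CO dw (330) and co DW (304); these are the parental (non-recombinant) types.
So the F1 carried CO dw on one chromosome and co DW on the other — the recessive alleles are on opposite chromosomes (trans / repulsion).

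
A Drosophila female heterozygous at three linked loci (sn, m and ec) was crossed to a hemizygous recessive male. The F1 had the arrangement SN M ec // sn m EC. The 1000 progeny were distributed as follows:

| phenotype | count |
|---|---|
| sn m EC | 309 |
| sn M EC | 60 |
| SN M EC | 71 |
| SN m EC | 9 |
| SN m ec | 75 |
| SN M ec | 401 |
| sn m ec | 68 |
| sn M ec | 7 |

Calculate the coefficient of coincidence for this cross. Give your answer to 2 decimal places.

The two rarest classes, sn M ec and SN m EC, are the double crossovers. Comparing them with the parentals, only the sn allele has switched, so sn is the middle locus and the order is ec – sn – m.
ec–sn: (139 + 16)/1000 = 0.1550; sn–m: (135 + 16)/1000 = 0.1510.
Expected DCO frequency = 0.1550 × 0.1510 ≈ 0.02340; observed = 16/1000 ≈ 0.01600.
Coefficient of coincidence = 0.01600/0.02340 ≈ 0.68.

0.68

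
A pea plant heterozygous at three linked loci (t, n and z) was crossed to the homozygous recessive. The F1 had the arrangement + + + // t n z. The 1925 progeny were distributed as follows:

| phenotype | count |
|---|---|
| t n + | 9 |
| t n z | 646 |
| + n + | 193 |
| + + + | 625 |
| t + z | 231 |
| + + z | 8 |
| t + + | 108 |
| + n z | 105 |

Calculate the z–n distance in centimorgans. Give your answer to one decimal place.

22.9 centimorgans

The two rarest classes, + + z and t n +, are the double crossovers. Comparing them with the parentals, only the z allele has switched, so z is the middle locus and the order is n – z – t.
Crossovers in the n–z interval produce the single-crossover classes + n + and t + z (193 + 231 = 424) plus the double crossovers (17).
RF(n–z) = (424 + 17) / 1925 = 441/1925 = 0.2291 → 22.9 centimorgans.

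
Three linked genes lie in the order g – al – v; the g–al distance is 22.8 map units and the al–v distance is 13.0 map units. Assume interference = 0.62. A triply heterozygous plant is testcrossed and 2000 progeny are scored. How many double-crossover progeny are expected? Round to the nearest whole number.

Map distances give recombination frequencies of 0.228 and 0.130 for the two intervals.
With interference 0.62 (so coincidence = 0.38), expected double-crossover frequency = 0.228 × 0.130 × 0.38 = 0.01126.
Expected number = 0.01126 × 2000 = 22.53 ≈ 23.

23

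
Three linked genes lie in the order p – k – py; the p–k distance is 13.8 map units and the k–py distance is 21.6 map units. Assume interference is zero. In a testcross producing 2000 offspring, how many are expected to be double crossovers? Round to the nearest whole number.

Map distances give recombination frequencies of 0.138 and 0.216 for the two intervals.
With no interference, expected double-crossover frequency = 0.138 × 0.216 = 0.02981.
Expected number = 0.02981 × 2000 = 59.62 ≈ 60.

60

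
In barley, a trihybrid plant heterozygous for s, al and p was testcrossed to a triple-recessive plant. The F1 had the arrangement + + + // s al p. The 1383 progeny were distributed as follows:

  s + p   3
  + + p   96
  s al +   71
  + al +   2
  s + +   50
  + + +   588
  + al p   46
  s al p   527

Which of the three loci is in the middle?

al

The two rarest classes, + al + and s + p, are the double crossovers. Comparing them with the parentals, only the al allele has switched, so al is the middle locus and the order is p – al – s.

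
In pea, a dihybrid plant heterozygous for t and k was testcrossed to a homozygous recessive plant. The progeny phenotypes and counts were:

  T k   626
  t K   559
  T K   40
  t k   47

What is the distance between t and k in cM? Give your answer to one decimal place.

6.8 cM

The two most frequent classes, T k (626) and t K (559), are the parental types, so the F1 was T k / t K.
The recombinant classes are T K and t k: 40 + 47 = 87.
Recombination frequency = 87/1272 = 0.0684 ≈ 6.8%, i.e. 6.8 cM.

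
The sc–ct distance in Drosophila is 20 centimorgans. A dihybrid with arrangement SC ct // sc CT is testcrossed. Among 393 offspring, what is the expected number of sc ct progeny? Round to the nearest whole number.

39

A map distance of 20 centimorgans corresponds to a recombination frequency of 0.200.
The F1 is SC ct / sc CT, so sc ct is a recombinant gamete class with expected frequency r/2 = 0.200/2 = 0.1000.
Expected number = 0.1000 × 393 = 39.30 ≈ 39.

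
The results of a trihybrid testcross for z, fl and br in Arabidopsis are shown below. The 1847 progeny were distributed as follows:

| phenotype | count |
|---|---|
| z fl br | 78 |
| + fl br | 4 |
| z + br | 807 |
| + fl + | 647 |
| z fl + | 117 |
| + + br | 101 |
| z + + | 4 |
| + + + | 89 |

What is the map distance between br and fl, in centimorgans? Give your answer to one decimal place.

9.5 centimorgans

The two most frequent reciprocal classes, + fl + and z + br, are the parental types, so the F1 was + fl + / z + br.
The two rarest classes, + fl br and z + +, are the double crossovers. Comparing them with the parentals, only the br allele has switched, so br is the middle locus and the order is fl – br – z.
Crossovers in the fl–br interval produce the single-crossover classes + + + and z fl br (89 + 78 = 167) plus the double crossovers (8).
RF(fl–br) = (167 + 8) / 1847 = 175/1847 = 0.0947 → 9.5 centimorgans.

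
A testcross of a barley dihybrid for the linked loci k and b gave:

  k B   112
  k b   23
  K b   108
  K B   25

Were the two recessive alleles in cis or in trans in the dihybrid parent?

The two most frequent classes are K b (108) and k B (112); these are the parental (non-recombinant) types.
So the F1 carried K b on one chromosome and k B on the other — the recessive alleles are on opposite chromosomes (trans / repulsion).

trans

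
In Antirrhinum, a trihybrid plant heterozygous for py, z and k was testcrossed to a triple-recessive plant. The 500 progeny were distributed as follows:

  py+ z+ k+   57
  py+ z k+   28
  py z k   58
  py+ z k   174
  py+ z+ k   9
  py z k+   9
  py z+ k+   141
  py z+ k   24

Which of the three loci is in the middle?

The two most frequent reciprocal classes, py+ z k and py z+ k+, are the parental types, so the F1 was py+ z k / py z+ k+.
The two rarest classes, py+ z+ k and py z k+, are the double crossovers. Comparing them with the parentals, only the z allele has switched, so z is the middle locus and the order is py – z – k.

z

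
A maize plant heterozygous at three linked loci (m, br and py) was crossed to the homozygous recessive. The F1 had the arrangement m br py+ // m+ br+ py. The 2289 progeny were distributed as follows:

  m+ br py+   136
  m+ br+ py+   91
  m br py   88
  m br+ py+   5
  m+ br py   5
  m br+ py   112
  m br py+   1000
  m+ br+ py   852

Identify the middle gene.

br

The two rarest classes, m br+ py+ and m+ br py, are the double crossovers. Comparing them with the parentals, only the br allele has switched, so br is the middle locus and the order is m – br – py.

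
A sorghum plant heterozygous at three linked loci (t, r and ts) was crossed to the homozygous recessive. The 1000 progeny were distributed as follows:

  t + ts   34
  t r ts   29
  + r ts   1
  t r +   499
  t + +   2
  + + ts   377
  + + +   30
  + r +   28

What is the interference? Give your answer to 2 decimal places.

The two most frequent reciprocal classes, + + ts and t r +, are the parental types, so the F1 was + + ts / t r +.
The two rarest classes, + r ts and t + +, are the double crossovers. Comparing them with the parentals, only the r allele has switched, so r is the middle locus and the order is t – r – ts.
t–r: (62 + 3)/1000 = 0.0650; r–ts: (59 + 3)/1000 = 0.0620.
Expected DCO frequency = 0.0650 × 0.0620 ≈ 0.00403; observed = 3/1000 ≈ 0.00300.
Coefficient of coincidence = 0.00300/0.00403 ≈ 0.74; interference = 1 − 0.74 = 0.26.

0.26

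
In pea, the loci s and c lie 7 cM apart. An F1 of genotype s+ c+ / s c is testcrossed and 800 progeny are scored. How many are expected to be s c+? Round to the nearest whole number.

A map distance of 7 cM corresponds to a recombination frequency of 0.070.
The F1 is s+ c+ / s c, so s c+ is a recombinant gamete class with expected frequency r/2 = 0.070/2 = 0.0350.
Expected number = 0.0350 × 800 = 28.00 ≈ 28.

28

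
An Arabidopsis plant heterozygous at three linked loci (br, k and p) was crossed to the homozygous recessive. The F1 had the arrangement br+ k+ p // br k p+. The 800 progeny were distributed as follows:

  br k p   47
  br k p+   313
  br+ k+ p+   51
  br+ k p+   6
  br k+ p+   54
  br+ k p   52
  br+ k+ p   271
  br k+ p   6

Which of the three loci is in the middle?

br

The two rarest classes, br k+ p and br+ k p+, are the double crossovers. Comparing them with the parentals, only the br allele has switched, so br is the middle locus and the order is k – br – p.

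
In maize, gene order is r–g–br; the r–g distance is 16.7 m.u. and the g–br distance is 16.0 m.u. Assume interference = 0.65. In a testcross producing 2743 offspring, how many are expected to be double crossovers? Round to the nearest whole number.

Map distances give recombination frequencies of 0.167 and 0.160 for the two intervals.
With interference 0.65 (so coincidence = 0.35), expected double-crossover frequency = 0.167 × 0.160 × 0.35 = 0.00935.
Expected number = 0.00935 × 2743 = 25.65 ≈ 26.

26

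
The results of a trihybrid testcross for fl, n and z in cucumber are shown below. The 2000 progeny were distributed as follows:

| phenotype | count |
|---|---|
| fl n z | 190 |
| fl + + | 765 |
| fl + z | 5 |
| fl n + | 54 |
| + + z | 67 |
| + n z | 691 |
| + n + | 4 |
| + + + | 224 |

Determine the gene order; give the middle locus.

z

The two most frequent reciprocal classes, fl + + and + n z, are the parental types, so the F1 was fl + + / + n z.
The two rarest classes, fl + z and + n +, are the double crossovers. Comparing them with the parentals, only the z allele has switched, so z is the middle locus and the order is n – z – fl.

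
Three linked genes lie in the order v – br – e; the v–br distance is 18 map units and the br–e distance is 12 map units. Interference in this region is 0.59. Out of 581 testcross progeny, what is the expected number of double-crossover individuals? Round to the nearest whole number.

5

Map distances give recombination frequencies of 0.180 and 0.120 for the two intervals.
With interference 0.59 (so coincidence = 0.41), expected double-crossover frequency = 0.180 × 0.120 × 0.41 = 0.00886.
Expected number = 0.00886 × 581 = 5.15 ≈ 5.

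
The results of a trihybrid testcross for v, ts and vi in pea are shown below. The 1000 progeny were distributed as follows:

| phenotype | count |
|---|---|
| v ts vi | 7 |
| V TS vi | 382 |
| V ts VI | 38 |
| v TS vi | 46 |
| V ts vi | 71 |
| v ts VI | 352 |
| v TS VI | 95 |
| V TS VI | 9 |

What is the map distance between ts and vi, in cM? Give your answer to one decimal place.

The two most frequent reciprocal classes, v ts VI and V TS vi, are the parental types, so the F1 was v ts VI / V TS vi.
The two rarest classes, v ts vi and V TS VI, are the double crossovers. Comparing them with the parentals, only the vi allele has switched, so vi is the middle locus and the order is ts – vi – v.
Crossovers in the ts–vi interval produce the single-crossover classes v TS VI and V ts vi (95 + 71 = 166) plus the double crossovers (16).
RF(ts–vi) = (166 + 16) / 1000 = 182/1000 = 0.1820 → 18.2 cM.

18.2 cM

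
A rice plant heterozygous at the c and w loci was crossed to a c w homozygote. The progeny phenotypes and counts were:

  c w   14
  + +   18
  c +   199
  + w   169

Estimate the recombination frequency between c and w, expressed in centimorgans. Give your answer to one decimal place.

The two most frequent classes, + w (169) and c + (199), are the parental types, so the F1 was + w / c +.
The recombinant classes are + + and c w: 18 + 14 = 32.
Recombination frequency = 32/400 = 0.0800 ≈ 8.0%, i.e. 8.0 centimorgans.

8.0 centimorgans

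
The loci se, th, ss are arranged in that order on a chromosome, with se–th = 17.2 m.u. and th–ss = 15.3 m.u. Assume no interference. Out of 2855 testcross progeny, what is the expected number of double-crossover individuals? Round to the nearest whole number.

Map distances give recombination frequencies of 0.172 and 0.153 for the two intervals.
With no interference, expected double-crossover frequency = 0.172 × 0.153 = 0.02632.
Expected number = 0.02632 × 2855 = 75.13 ≈ 75.

75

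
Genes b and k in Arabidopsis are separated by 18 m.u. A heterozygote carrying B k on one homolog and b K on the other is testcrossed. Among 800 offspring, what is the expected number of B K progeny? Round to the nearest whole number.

A map distance of 18 m.u. corresponds to a recombination frequency of 0.180.
The F1 is B k / b K, so B K is a recombinant gamete class with expected frequency r/2 = 0.180/2 = 0.0900.
Expected number = 0.0900 × 800 = 72.00 ≈ 72.

72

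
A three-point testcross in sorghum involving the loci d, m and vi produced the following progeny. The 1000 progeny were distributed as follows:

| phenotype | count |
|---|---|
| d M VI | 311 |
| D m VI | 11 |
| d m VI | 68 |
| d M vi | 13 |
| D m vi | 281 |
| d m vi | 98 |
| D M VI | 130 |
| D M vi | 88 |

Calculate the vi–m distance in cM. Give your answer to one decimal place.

18.0 cM

The two most frequent reciprocal classes, D m vi and d M VI, are the parental types, so the F1 was D m vi / d M VI.
The two rarest classes, D m VI and d M vi, are the double crossovers. Comparing them with the parentals, only the vi allele has switched, so vi is the middle locus and the order is d – vi – m.
Crossovers in the vi–m interval produce the single-crossover classes D M vi and d m VI (88 + 68 = 156) plus the double crossovers (24).
RF(vi–m) = (156 + 24) / 1000 = 180/1000 = 0.1800 → 18.0 cM.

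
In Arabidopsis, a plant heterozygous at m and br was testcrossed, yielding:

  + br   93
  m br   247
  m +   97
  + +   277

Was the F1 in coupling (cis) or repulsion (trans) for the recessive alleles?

cis

The two most frequent classes are + + (277) and m br (247); these are the parental (non-recombinant) types.
So the F1 carried + + on one chromosome and m br on the other — the recessive alleles are on the same chromosome (cis / coupling).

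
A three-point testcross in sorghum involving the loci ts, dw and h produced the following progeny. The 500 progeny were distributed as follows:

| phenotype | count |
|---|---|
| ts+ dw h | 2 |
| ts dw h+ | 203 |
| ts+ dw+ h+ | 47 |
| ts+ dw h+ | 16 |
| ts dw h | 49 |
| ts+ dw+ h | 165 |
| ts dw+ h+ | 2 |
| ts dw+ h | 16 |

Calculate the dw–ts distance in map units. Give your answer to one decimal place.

7.2 map units

The two most frequent reciprocal classes, ts dw h+ and ts+ dw+ h, are the parental types, so the F1 was ts dw h+ / ts+ dw+ h.
The two rarest classes, ts dw+ h+ and ts+ dw h, are the double crossovers. Comparing them with the parentals, only the dw allele has switched, so dw is the middle locus and the order is h – dw – ts.
Crossovers in the dw–ts interval produce the single-crossover classes ts+ dw h+ and ts dw+ h (16 + 16 = 32) plus the double crossovers (4).
RF(dw–ts) = (32 + 4) / 500 = 36/500 = 0.0720 → 7.2 map units.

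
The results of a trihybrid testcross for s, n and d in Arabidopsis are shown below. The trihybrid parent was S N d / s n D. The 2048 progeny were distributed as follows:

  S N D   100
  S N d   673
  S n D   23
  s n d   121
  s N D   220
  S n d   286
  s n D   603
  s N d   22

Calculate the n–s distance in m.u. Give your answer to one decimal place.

The two rarest classes, s N d and S n D, are the double crossovers. Comparing them with the parentals, only the s allele has switched, so s is the middle locus and the order is d – s – n.
Crossovers in the s–n interval produce the single-crossover classes S n d and s N D (286 + 220 = 506) plus the double crossovers (45).
RF(s–n) = (506 + 45) / 2048 = 551/2048 = 0.2690 → 26.9 m.u.

26.9 m.u.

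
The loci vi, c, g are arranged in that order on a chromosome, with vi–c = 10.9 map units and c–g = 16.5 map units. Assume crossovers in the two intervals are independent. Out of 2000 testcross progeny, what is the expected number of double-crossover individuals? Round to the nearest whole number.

36

Map distances give recombination frequencies of 0.109 and 0.165 for the two intervals.
With no interference, expected double-crossover frequency = 0.109 × 0.165 = 0.01799.
Expected number = 0.01799 × 2000 = 35.97 ≈ 36.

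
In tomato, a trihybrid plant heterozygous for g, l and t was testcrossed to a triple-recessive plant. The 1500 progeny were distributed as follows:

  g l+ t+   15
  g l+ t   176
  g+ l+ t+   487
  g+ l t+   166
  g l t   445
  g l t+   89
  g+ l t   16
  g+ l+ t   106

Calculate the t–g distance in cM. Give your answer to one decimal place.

15.1 cM

The two most frequent reciprocal classes, g+ l+ t+ and g l t, are the parental types, so the F1 was g+ l+ t+ / g l t.
The two rarest classes, g l+ t+ and g+ l t, are the double crossovers. Comparing them with the parentals, only the g allele has switched, so g is the middle locus and the order is t – g – l.
Crossovers in the t–g interval produce the single-crossover classes g+ l+ t and g l t+ (106 + 89 = 195) plus the double crossovers (31).
RF(t–g) = (195 + 31) / 1500 = 226/1500 = 0.1507 → 15.1 cM.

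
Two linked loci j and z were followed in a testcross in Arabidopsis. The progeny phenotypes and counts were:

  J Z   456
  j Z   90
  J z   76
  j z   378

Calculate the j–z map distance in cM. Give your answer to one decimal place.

The two most frequent classes, J Z (456) and j z (378), are the parental types, so the F1 was J Z / j z.
The recombinant classes are J z and j Z: 76 + 90 = 166.
Recombination frequency = 166/1000 = 0.1660 ≈ 16.6%, i.e. 16.6 cM.

16.6 cM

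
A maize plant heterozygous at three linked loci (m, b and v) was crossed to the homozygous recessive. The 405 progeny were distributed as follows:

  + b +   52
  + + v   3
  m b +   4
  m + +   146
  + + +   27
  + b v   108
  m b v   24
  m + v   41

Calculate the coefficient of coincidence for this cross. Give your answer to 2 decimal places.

The two most frequent reciprocal classes, m + + and + b v, are the parental types, so the F1 was m + + / + b v.
The two rarest classes, m b + and + + v, are the double crossovers. Comparing them with the parentals, only the b allele has switched, so b is the middle locus and the order is m – b – v.
m–b: (51 + 7)/405 = 0.1432; b–v: (93 + 7)/405 = 0.2469.
Expected DCO frequency = 0.1432 × 0.2469 ≈ 0.03536; observed = 7/405 ≈ 0.01728.
Coefficient of coincidence = 0.01728/0.03536 ≈ 0.49.

0.49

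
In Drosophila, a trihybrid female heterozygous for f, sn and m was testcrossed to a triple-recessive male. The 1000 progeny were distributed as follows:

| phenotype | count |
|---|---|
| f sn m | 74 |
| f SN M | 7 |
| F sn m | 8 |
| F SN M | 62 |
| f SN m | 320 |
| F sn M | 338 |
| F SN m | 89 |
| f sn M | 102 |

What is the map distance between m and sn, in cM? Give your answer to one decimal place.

15.1 cM

The two most frequent reciprocal classes, F sn M and f SN m, are the parental types, so the F1 was F sn M / f SN m.
The two rarest classes, F sn m and f SN M, are the double crossovers. Comparing them with the parentals, only the m allele has switched, so m is the middle locus and the order is sn – m – f.
Crossovers in the sn–m interval produce the single-crossover classes F SN M and f sn m (62 + 74 = 136) plus the double crossovers (15).
RF(sn–m) = (136 + 15) / 1000 = 151/1000 = 0.1510 → 15.1 cM.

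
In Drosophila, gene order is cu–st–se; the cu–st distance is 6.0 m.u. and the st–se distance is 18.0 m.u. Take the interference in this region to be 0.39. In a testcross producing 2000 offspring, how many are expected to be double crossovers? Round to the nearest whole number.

13

Map distances give recombination frequencies of 0.060 and 0.180 for the two intervals.
With interference 0.39 (so coincidence = 0.61), expected double-crossover frequency = 0.060 × 0.180 × 0.61 = 0.00659.
Expected number = 0.00659 × 2000 = 13.18 ≈ 13.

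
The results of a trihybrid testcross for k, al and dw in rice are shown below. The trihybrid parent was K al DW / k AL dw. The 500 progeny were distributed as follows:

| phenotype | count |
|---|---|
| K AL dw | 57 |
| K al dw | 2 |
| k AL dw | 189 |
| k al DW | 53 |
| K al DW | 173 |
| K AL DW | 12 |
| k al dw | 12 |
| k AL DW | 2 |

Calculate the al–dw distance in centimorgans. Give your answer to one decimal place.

The two rarest classes, K al dw and k AL DW, are the double crossovers. Comparing them with the parentals, only the dw allele has switched, so dw is the middle locus and the order is al – dw – k.
Crossovers in the al–dw interval produce the single-crossover classes K AL DW and k al dw (12 + 12 = 24) plus the double crossovers (4).
RF(al–dw) = (24 + 4) / 500 = 28/500 = 0.0560 → 5.6 centimorgans.

5.6 centimorgans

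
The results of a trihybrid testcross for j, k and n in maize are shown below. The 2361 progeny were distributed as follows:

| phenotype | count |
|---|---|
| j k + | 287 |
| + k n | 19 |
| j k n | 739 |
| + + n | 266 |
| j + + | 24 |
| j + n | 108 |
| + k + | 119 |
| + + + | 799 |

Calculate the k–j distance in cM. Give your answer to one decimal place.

The two most frequent reciprocal classes, + + + and j k n, are the parental types, so the F1 was + + + / j k n.
The two rarest classes, j + + and + k n, are the double crossovers. Comparing them with the parentals, only the j allele has switched, so j is the middle locus and the order is n – j – k.
Crossovers in the j–k interval produce the single-crossover classes + k + and j + n (119 + 108 = 227) plus the double crossovers (43).
RF(j–k) = (227 + 43) / 2361 = 270/2361 = 0.1144 → 11.4 cM.

11.4 cM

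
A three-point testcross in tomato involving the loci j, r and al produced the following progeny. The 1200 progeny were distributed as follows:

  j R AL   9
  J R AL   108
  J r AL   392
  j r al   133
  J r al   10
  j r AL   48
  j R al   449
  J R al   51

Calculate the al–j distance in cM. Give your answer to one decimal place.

9.8 cM

The two most frequent reciprocal classes, j R al and J r AL, are the parental types, so the F1 was j R al / J r AL.
The two rarest classes, j R AL and J r al, are the double crossovers. Comparing them with the parentals, only the al allele has switched, so al is the middle locus and the order is j – al – r.
Crossovers in the j–al interval produce the single-crossover classes J R al and j r AL (51 + 48 = 99) plus the double crossovers (19).
RF(j–al) = (99 + 19) / 1200 = 118/1200 = 0.0983 → 9.8 cM.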